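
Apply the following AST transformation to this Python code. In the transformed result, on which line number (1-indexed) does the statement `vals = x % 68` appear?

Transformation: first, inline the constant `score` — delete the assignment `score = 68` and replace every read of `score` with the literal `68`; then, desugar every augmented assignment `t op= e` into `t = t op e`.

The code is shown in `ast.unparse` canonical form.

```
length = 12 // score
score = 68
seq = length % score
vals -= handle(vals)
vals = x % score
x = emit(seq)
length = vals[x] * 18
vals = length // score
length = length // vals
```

4

Transformed code:
length = 12 // 68
seq = length % 68
vals = vals - handle(vals)
vals = x % 68
x = emit(seq)
length = vals[x] * 18
vals = length // 68
length = length // vals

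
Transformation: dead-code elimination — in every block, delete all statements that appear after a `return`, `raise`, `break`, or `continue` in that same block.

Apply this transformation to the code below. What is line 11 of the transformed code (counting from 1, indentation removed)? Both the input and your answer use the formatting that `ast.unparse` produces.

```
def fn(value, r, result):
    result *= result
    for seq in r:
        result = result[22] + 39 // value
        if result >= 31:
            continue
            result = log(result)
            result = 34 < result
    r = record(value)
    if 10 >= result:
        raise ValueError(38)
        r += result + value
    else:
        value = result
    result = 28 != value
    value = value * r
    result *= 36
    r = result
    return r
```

Transformed code:
def fn(value, r, result):
    result *= result
    for seq in r:
        result = result[22] + 39 // value
        if result >= 31:
            continue
    r = record(value)
    if 10 >= result:
        raise ValueError(38)
    else:
        value = result
    result = 28 != value
    value = value * r
    result *= 36
    r = result
    return r

value = result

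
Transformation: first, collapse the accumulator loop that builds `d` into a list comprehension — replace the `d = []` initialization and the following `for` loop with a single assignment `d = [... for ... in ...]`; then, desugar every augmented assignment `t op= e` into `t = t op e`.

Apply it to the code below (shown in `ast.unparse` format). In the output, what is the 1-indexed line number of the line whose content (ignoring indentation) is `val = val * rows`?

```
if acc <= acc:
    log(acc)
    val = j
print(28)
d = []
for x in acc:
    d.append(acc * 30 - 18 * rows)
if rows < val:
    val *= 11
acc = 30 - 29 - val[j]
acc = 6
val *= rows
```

10

Transformed code:
if acc <= acc:
    log(acc)
    val = j
print(28)
d = [acc * 30 - 18 * rows for x in acc]
if rows < val:
    val = val * 11
acc = 30 - 29 - val[j]
acc = 6
val = val * rows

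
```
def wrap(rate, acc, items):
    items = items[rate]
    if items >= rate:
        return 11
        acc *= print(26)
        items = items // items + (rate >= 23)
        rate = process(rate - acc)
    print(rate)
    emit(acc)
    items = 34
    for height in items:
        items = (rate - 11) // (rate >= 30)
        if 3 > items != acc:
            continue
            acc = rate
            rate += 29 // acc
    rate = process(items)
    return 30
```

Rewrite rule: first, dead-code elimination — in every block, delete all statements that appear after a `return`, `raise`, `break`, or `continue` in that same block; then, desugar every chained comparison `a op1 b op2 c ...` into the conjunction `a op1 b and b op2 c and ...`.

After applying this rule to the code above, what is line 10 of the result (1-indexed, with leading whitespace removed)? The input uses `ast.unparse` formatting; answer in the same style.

if 3 > items and items != acc:

Transformed code:
def wrap(rate, acc, items):
    items = items[rate]
    if items >= rate:
        return 11
    print(rate)
    emit(acc)
    items = 34
    for height in items:
        items = (rate - 11) // (rate >= 30)
        if 3 > items and items != acc:
            continue
    rate = process(items)
    return 30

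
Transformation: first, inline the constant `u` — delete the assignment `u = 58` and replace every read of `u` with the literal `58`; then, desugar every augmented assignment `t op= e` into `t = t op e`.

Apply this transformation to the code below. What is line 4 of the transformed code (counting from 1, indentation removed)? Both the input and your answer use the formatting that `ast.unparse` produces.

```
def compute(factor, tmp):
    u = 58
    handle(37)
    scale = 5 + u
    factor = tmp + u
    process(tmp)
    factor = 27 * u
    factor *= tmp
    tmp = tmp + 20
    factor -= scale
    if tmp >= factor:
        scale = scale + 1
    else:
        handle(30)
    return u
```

Transformed code:
def compute(factor, tmp):
    handle(37)
    scale = 5 + 58
    factor = tmp + 58
    process(tmp)
    factor = 27 * 58
    factor = factor * tmp
    tmp = tmp + 20
    factor = factor - scale
    if tmp >= factor:
        scale = scale + 1
    else:
        handle(30)
    return 58

factor = tmp + 58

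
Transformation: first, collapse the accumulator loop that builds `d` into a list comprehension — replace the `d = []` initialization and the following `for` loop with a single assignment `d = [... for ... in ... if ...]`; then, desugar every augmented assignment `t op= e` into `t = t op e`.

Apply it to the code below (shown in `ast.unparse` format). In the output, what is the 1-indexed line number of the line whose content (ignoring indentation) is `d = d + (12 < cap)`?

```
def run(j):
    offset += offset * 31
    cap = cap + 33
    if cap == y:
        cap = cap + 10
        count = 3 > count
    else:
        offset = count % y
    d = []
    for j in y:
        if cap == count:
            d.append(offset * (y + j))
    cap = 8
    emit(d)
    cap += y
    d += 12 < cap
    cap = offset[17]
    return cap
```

13

Transformed code:
def run(j):
    offset = offset + offset * 31
    cap = cap + 33
    if cap == y:
        cap = cap + 10
        count = 3 > count
    else:
        offset = count % y
    d = [offset * (y + j) for j in y if cap == count]
    cap = 8
    emit(d)
    cap = cap + y
    d = d + (12 < cap)
    cap = offset[17]
    return cap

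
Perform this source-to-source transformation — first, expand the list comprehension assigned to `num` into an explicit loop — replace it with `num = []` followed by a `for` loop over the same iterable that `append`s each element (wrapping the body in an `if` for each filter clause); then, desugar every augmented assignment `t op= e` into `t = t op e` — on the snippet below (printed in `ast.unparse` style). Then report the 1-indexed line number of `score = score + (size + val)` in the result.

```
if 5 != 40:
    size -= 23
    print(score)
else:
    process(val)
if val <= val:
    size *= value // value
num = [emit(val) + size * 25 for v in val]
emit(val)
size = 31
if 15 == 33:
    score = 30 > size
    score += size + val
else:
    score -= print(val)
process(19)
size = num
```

Transformed code:
if 5 != 40:
    size = size - 23
    print(score)
else:
    process(val)
if val <= val:
    size = size * (value // value)
num = []
for v in val:
    num.append(emit(val) + size * 25)
emit(val)
size = 31
if 15 == 33:
    score = 30 > size
    score = score + (size + val)
else:
    score = score - print(val)
process(19)
size = num

15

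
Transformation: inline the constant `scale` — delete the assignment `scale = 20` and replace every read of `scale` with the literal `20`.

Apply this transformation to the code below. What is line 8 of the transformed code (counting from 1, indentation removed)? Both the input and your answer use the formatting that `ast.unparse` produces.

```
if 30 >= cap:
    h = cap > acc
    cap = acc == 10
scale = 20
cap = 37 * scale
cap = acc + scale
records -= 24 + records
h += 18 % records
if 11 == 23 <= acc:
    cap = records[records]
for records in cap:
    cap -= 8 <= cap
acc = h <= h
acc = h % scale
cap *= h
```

if 11 == 23 <= acc:

Transformed code:
if 30 >= cap:
    h = cap > acc
    cap = acc == 10
cap = 37 * 20
cap = acc + 20
records -= 24 + records
h += 18 % records
if 11 == 23 <= acc:
    cap = records[records]
for records in cap:
    cap -= 8 <= cap
acc = h <= h
acc = h % 20
cap *= h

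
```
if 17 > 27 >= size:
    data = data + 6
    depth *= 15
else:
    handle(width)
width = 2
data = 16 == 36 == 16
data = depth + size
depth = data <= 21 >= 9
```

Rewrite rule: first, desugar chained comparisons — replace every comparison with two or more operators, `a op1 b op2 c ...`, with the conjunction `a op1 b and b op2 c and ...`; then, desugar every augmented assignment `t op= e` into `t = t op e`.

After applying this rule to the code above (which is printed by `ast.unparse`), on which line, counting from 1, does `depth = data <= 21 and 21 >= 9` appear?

9

Transformed code:
if 17 > 27 and 27 >= size:
    data = data + 6
    depth = depth * 15
else:
    handle(width)
width = 2
data = 16 == 36 and 36 == 16
data = depth + size
depth = data <= 21 and 21 >= 9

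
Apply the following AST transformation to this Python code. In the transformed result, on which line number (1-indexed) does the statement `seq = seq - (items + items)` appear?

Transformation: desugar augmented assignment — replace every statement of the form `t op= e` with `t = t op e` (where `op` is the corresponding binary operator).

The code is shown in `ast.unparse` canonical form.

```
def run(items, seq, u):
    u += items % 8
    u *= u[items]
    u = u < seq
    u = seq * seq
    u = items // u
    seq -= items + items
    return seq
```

7

Transformed code:
def run(items, seq, u):
    u = u + items % 8
    u = u * u[items]
    u = u < seq
    u = seq * seq
    u = items // u
    seq = seq - (items + items)
    return seq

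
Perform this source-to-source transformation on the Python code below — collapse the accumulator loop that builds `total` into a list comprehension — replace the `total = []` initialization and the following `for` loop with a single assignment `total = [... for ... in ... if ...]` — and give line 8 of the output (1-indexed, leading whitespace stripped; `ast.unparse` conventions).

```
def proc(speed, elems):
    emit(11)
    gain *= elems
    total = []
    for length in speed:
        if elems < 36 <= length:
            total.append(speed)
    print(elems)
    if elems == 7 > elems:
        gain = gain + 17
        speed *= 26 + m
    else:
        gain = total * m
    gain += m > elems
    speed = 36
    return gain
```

Transformed code:
def proc(speed, elems):
    emit(11)
    gain *= elems
    total = [speed for length in speed if elems < 36 <= length]
    print(elems)
    if elems == 7 > elems:
        gain = gain + 17
        speed *= 26 + m
    else:
        gain = total * m
    gain += m > elems
    speed = 36
    return gain

speed *= 26 + m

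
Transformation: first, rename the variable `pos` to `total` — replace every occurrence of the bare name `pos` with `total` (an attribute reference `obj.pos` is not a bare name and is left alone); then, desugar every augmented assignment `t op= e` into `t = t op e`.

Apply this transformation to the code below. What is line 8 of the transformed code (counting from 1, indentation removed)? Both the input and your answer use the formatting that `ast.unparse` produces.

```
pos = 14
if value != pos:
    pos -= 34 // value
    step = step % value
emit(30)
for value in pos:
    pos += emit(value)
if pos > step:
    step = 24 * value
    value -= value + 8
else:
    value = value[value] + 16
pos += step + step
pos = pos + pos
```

if total > step:

Transformed code:
total = 14
if value != total:
    total = total - 34 // value
    step = step % value
emit(30)
for value in total:
    total = total + emit(value)
if total > step:
    step = 24 * value
    value = value - (value + 8)
else:
    value = value[value] + 16
total = total + (step + step)
total = total + total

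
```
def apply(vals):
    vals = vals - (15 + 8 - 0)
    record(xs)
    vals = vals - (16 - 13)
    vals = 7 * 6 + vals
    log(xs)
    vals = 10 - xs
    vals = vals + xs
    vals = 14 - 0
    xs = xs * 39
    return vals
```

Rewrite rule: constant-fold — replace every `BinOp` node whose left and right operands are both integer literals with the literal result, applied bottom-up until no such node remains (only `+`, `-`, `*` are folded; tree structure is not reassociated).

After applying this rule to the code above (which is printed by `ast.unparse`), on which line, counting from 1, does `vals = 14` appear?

9

Transformed code:
def apply(vals):
    vals = vals - 23
    record(xs)
    vals = vals - 3
    vals = 42 + vals
    log(xs)
    vals = 10 - xs
    vals = vals + xs
    vals = 14
    xs = xs * 39
    return vals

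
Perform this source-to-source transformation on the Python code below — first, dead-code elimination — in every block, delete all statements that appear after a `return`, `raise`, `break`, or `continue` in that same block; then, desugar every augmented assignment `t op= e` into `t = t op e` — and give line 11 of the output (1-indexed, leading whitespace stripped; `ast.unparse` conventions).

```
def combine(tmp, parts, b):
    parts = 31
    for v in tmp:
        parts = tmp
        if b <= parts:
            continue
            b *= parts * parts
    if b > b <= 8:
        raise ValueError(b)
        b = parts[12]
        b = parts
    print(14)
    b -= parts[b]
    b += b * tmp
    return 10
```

Transformed code:
def combine(tmp, parts, b):
    parts = 31
    for v in tmp:
        parts = tmp
        if b <= parts:
            continue
    if b > b <= 8:
        raise ValueError(b)
    print(14)
    b = b - parts[b]
    b = b + b * tmp
    return 10

b = b + b * tmp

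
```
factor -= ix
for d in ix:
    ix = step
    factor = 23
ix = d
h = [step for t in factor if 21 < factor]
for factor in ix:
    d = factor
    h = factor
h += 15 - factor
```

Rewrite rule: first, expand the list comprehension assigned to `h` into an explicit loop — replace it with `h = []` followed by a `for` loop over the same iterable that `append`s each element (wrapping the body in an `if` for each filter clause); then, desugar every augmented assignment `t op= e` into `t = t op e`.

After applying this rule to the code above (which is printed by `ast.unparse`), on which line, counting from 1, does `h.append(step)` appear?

9

Transformed code:
factor = factor - ix
for d in ix:
    ix = step
    factor = 23
ix = d
h = []
for t in factor:
    if 21 < factor:
        h.append(step)
for factor in ix:
    d = factor
    h = factor
h = h + (15 - factor)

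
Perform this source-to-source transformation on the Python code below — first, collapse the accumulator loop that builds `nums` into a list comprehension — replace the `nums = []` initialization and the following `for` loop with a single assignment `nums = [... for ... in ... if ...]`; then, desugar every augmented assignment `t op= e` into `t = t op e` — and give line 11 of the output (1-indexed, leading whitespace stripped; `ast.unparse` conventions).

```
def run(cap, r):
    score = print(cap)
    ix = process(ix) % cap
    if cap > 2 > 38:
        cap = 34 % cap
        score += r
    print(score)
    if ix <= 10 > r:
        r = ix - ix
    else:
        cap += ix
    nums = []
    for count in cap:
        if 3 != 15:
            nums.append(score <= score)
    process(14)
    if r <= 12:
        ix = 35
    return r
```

Transformed code:
def run(cap, r):
    score = print(cap)
    ix = process(ix) % cap
    if cap > 2 > 38:
        cap = 34 % cap
        score = score + r
    print(score)
    if ix <= 10 > r:
        r = ix - ix
    else:
        cap = cap + ix
    nums = [score <= score for count in cap if 3 != 15]
    process(14)
    if r <= 12:
        ix = 35
    return r

cap = cap + ix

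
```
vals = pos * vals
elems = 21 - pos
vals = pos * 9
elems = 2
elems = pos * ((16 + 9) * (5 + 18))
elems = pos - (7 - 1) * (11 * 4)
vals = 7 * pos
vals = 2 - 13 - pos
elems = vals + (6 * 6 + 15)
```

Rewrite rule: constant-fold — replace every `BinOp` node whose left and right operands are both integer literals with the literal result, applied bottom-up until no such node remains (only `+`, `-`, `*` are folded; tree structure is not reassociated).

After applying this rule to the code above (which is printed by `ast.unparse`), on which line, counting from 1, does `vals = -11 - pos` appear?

Transformed code:
vals = pos * vals
elems = 21 - pos
vals = pos * 9
elems = 2
elems = pos * 575
elems = pos - 264
vals = 7 * pos
vals = -11 - pos
elems = vals + 51

8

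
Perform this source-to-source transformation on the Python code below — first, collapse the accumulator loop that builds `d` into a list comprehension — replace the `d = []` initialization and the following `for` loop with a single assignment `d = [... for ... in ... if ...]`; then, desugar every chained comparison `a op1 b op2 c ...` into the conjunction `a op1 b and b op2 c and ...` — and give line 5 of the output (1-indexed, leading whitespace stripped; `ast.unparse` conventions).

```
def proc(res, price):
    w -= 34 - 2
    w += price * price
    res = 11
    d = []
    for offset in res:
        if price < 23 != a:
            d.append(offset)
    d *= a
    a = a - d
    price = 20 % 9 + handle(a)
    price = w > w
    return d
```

d = [offset for offset in res if price < 23 and 23 != a]

Transformed code:
def proc(res, price):
    w -= 34 - 2
    w += price * price
    res = 11
    d = [offset for offset in res if price < 23 and 23 != a]
    d *= a
    a = a - d
    price = 20 % 9 + handle(a)
    price = w > w
    return d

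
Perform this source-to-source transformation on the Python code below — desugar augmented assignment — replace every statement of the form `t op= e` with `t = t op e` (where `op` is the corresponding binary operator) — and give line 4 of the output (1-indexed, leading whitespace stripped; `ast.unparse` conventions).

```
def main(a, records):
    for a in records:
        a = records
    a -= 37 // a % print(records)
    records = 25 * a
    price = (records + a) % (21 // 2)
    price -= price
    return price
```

a = a - 37 // a % print(records)

Transformed code:
def main(a, records):
    for a in records:
        a = records
    a = a - 37 // a % print(records)
    records = 25 * a
    price = (records + a) % (21 // 2)
    price = price - price
    return price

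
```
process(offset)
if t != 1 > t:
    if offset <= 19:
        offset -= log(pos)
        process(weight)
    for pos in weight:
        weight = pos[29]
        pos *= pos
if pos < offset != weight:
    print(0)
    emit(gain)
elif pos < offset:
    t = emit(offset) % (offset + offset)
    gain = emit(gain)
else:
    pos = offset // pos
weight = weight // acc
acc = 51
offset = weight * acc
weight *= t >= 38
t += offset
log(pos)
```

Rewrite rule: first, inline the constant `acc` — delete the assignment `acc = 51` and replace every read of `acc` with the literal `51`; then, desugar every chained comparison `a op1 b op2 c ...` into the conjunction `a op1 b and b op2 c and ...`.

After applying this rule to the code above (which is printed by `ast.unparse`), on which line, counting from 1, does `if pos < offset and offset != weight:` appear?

9

Transformed code:
process(offset)
if t != 1 and 1 > t:
    if offset <= 19:
        offset -= log(pos)
        process(weight)
    for pos in weight:
        weight = pos[29]
        pos *= pos
if pos < offset and offset != weight:
    print(0)
    emit(gain)
elif pos < offset:
    t = emit(offset) % (offset + offset)
    gain = emit(gain)
else:
    pos = offset // pos
weight = weight // 51
offset = weight * 51
weight *= t >= 38
t += offset
log(pos)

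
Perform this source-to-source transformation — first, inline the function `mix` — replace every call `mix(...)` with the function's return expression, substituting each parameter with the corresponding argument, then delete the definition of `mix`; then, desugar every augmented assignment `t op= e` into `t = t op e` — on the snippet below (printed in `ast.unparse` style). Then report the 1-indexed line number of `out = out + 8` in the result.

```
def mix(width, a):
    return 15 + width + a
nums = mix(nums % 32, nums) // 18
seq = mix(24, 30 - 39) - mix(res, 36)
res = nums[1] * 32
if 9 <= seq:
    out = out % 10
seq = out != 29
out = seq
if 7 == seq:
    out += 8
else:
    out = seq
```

Transformed code:
nums = (15 + nums % 32 + nums) // 18
seq = 15 + 24 + (30 - 39) - (15 + res + 36)
res = nums[1] * 32
if 9 <= seq:
    out = out % 10
seq = out != 29
out = seq
if 7 == seq:
    out = out + 8
else:
    out = seq

9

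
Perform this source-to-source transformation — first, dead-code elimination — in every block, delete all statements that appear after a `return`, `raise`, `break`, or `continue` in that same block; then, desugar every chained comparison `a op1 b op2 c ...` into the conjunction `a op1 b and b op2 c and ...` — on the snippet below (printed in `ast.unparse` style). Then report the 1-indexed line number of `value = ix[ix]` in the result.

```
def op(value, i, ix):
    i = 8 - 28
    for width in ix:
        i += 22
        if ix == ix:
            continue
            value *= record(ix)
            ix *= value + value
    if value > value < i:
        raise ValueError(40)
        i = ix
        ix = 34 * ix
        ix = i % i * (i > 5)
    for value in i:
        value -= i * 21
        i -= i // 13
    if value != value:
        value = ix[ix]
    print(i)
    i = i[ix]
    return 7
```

13

Transformed code:
def op(value, i, ix):
    i = 8 - 28
    for width in ix:
        i += 22
        if ix == ix:
            continue
    if value > value and value < i:
        raise ValueError(40)
    for value in i:
        value -= i * 21
        i -= i // 13
    if value != value:
        value = ix[ix]
    print(i)
    i = i[ix]
    return 7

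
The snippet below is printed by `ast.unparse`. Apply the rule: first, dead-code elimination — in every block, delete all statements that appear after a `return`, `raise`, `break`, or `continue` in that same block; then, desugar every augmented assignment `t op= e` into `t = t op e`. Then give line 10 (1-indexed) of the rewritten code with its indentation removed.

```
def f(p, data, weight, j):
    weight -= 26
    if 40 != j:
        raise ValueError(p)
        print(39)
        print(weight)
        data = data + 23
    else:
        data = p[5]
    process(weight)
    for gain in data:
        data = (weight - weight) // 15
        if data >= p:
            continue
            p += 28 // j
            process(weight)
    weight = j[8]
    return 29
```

if data >= p:

Transformed code:
def f(p, data, weight, j):
    weight = weight - 26
    if 40 != j:
        raise ValueError(p)
    else:
        data = p[5]
    process(weight)
    for gain in data:
        data = (weight - weight) // 15
        if data >= p:
            continue
    weight = j[8]
    return 29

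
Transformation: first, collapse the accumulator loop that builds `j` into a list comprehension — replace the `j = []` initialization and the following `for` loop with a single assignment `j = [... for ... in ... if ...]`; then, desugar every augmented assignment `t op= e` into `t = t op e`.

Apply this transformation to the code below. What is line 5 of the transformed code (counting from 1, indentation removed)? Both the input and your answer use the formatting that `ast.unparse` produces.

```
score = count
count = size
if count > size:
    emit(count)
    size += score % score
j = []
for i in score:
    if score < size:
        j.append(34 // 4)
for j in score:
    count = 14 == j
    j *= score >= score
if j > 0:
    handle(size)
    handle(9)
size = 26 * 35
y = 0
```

size = size + score % score

Transformed code:
score = count
count = size
if count > size:
    emit(count)
    size = size + score % score
j = [34 // 4 for i in score if score < size]
for j in score:
    count = 14 == j
    j = j * (score >= score)
if j > 0:
    handle(size)
    handle(9)
size = 26 * 35
y = 0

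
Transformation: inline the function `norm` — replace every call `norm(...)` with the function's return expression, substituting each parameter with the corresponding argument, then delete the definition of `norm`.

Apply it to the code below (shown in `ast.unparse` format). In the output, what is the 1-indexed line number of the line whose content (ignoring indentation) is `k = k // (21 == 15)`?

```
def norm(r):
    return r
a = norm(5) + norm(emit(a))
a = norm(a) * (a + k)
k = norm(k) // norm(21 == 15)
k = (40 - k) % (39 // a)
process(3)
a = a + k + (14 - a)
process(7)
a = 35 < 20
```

3

Transformed code:
a = 5 + emit(a)
a = a * (a + k)
k = k // (21 == 15)
k = (40 - k) % (39 // a)
process(3)
a = a + k + (14 - a)
process(7)
a = 35 < 20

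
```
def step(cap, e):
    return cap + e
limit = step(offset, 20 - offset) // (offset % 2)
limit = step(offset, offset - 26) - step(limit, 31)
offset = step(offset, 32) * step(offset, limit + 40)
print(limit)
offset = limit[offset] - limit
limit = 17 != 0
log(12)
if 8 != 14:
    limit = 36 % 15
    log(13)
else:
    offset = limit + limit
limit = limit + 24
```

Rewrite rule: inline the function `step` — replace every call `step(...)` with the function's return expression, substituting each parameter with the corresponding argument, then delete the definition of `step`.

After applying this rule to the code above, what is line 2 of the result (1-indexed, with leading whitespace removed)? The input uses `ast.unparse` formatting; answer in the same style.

Transformed code:
limit = (offset + (20 - offset)) // (offset % 2)
limit = offset + (offset - 26) - (limit + 31)
offset = (offset + 32) * (offset + (limit + 40))
print(limit)
offset = limit[offset] - limit
limit = 17 != 0
log(12)
if 8 != 14:
    limit = 36 % 15
    log(13)
else:
    offset = limit + limit
limit = limit + 24

limit = offset + (offset - 26) - (limit + 31)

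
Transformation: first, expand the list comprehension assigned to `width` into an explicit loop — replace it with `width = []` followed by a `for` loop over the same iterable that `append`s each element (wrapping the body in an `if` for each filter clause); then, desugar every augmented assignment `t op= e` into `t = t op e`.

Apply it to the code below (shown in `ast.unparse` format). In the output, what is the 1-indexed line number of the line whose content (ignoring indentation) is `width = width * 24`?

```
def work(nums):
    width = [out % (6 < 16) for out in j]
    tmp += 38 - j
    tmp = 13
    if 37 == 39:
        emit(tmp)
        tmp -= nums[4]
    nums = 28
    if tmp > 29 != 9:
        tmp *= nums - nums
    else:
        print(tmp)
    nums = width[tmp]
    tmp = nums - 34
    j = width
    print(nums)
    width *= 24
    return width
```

19

Transformed code:
def work(nums):
    width = []
    for out in j:
        width.append(out % (6 < 16))
    tmp = tmp + (38 - j)
    tmp = 13
    if 37 == 39:
        emit(tmp)
        tmp = tmp - nums[4]
    nums = 28
    if tmp > 29 != 9:
        tmp = tmp * (nums - nums)
    else:
        print(tmp)
    nums = width[tmp]
    tmp = nums - 34
    j = width
    print(nums)
    width = width * 24
    return width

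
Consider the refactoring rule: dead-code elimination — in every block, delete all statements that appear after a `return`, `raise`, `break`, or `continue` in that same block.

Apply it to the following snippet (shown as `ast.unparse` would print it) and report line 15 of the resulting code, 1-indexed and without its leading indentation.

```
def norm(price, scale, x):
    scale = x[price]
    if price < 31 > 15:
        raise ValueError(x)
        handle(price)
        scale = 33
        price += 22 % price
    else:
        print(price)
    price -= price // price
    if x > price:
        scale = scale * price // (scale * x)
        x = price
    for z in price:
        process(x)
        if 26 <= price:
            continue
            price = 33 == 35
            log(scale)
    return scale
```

Transformed code:
def norm(price, scale, x):
    scale = x[price]
    if price < 31 > 15:
        raise ValueError(x)
    else:
        print(price)
    price -= price // price
    if x > price:
        scale = scale * price // (scale * x)
        x = price
    for z in price:
        process(x)
        if 26 <= price:
            continue
    return scale

return scale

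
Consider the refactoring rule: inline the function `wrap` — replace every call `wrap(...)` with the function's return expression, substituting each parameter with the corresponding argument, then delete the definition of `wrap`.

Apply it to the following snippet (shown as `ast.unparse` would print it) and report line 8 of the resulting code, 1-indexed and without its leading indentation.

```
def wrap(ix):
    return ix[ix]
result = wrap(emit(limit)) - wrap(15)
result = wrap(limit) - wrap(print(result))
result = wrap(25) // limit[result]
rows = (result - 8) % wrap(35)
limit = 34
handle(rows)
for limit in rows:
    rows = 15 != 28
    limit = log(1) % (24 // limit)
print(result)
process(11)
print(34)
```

rows = 15 != 28

Transformed code:
result = emit(limit)[emit(limit)] - 15[15]
result = limit[limit] - print(result)[print(result)]
result = 25[25] // limit[result]
rows = (result - 8) % 35[35]
limit = 34
handle(rows)
for limit in rows:
    rows = 15 != 28
    limit = log(1) % (24 // limit)
print(result)
process(11)
print(34)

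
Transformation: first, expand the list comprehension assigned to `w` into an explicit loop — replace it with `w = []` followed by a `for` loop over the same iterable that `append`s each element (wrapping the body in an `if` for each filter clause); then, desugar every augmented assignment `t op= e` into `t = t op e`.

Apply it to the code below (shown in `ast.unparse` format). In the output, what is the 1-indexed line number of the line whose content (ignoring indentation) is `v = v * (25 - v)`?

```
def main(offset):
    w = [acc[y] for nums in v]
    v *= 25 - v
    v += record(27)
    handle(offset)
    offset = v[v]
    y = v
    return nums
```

5

Transformed code:
def main(offset):
    w = []
    for nums in v:
        w.append(acc[y])
    v = v * (25 - v)
    v = v + record(27)
    handle(offset)
    offset = v[v]
    y = v
    return nums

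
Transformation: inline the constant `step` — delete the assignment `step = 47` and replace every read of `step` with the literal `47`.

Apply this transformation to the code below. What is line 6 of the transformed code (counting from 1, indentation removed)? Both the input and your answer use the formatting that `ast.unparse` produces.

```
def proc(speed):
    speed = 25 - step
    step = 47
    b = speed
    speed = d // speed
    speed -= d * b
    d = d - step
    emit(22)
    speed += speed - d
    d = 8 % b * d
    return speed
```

Transformed code:
def proc(speed):
    speed = 25 - 47
    b = speed
    speed = d // speed
    speed -= d * b
    d = d - 47
    emit(22)
    speed += speed - d
    d = 8 % b * d
    return speed

d = d - 47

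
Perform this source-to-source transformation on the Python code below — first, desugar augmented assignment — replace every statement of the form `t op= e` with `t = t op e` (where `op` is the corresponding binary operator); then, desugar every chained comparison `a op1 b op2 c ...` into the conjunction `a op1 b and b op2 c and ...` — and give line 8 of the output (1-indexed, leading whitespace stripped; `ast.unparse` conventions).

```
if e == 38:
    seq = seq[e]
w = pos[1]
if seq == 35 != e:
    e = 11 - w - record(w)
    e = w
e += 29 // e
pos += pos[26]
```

pos = pos + pos[26]

Transformed code:
if e == 38:
    seq = seq[e]
w = pos[1]
if seq == 35 and 35 != e:
    e = 11 - w - record(w)
    e = w
e = e + 29 // e
pos = pos + pos[26]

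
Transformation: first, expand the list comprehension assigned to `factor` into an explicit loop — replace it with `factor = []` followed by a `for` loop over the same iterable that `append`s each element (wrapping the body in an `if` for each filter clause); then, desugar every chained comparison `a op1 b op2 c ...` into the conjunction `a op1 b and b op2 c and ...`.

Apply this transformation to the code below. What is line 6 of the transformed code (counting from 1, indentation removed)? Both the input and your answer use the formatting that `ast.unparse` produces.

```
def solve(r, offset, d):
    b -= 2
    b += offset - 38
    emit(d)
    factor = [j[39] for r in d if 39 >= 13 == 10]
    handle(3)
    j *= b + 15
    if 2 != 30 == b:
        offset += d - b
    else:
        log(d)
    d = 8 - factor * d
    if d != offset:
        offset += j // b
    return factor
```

for r in d:

Transformed code:
def solve(r, offset, d):
    b -= 2
    b += offset - 38
    emit(d)
    factor = []
    for r in d:
        if 39 >= 13 and 13 == 10:
            factor.append(j[39])
    handle(3)
    j *= b + 15
    if 2 != 30 and 30 == b:
        offset += d - b
    else:
        log(d)
    d = 8 - factor * d
    if d != offset:
        offset += j // b
    return factor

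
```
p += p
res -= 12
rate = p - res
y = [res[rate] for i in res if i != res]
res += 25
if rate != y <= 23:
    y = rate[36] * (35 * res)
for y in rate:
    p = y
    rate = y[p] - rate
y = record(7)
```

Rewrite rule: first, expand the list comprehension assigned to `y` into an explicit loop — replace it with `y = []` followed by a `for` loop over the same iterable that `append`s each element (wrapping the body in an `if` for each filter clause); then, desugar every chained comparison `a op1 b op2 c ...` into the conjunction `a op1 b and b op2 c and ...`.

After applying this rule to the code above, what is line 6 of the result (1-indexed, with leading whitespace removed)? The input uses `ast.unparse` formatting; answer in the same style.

Transformed code:
p += p
res -= 12
rate = p - res
y = []
for i in res:
    if i != res:
        y.append(res[rate])
res += 25
if rate != y and y <= 23:
    y = rate[36] * (35 * res)
for y in rate:
    p = y
    rate = y[p] - rate
y = record(7)

if i != res:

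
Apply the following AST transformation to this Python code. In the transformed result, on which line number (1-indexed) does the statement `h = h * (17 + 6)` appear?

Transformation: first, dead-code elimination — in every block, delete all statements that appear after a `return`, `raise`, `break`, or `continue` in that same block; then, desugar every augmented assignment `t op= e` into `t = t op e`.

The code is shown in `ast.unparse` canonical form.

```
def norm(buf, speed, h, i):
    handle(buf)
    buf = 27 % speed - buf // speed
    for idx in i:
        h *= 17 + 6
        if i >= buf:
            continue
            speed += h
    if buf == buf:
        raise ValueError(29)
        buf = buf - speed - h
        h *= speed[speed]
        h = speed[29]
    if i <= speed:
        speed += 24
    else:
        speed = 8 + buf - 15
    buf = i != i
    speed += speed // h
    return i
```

5

Transformed code:
def norm(buf, speed, h, i):
    handle(buf)
    buf = 27 % speed - buf // speed
    for idx in i:
        h = h * (17 + 6)
        if i >= buf:
            continue
    if buf == buf:
        raise ValueError(29)
    if i <= speed:
        speed = speed + 24
    else:
        speed = 8 + buf - 15
    buf = i != i
    speed = speed + speed // h
    return i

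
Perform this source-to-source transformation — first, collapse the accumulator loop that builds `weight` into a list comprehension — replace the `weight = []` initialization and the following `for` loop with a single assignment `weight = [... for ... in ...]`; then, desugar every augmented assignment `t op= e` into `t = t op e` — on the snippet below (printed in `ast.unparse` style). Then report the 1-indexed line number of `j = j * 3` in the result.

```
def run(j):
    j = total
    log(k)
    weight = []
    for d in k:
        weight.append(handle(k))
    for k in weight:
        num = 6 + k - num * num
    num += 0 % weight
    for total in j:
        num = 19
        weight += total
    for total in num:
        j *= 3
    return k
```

12

Transformed code:
def run(j):
    j = total
    log(k)
    weight = [handle(k) for d in k]
    for k in weight:
        num = 6 + k - num * num
    num = num + 0 % weight
    for total in j:
        num = 19
        weight = weight + total
    for total in num:
        j = j * 3
    return k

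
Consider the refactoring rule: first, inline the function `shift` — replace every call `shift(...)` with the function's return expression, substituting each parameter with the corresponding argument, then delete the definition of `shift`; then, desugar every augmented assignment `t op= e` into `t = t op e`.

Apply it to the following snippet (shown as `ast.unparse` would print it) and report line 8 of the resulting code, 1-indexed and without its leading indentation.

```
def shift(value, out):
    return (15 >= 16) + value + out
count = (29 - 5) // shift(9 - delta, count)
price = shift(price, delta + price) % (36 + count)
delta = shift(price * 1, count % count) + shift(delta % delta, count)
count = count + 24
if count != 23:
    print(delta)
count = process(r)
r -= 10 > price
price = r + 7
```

Transformed code:
count = (29 - 5) // ((15 >= 16) + (9 - delta) + count)
price = ((15 >= 16) + price + (delta + price)) % (36 + count)
delta = (15 >= 16) + price * 1 + count % count + ((15 >= 16) + delta % delta + count)
count = count + 24
if count != 23:
    print(delta)
count = process(r)
r = r - (10 > price)
price = r + 7

r = r - (10 > price)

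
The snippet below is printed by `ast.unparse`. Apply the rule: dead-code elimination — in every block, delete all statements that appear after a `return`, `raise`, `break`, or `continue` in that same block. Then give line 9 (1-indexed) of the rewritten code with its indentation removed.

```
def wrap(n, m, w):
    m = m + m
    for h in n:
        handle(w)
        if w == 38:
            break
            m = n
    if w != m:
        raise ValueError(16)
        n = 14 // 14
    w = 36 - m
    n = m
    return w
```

w = 36 - m

Transformed code:
def wrap(n, m, w):
    m = m + m
    for h in n:
        handle(w)
        if w == 38:
            break
    if w != m:
        raise ValueError(16)
    w = 36 - m
    n = m
    return w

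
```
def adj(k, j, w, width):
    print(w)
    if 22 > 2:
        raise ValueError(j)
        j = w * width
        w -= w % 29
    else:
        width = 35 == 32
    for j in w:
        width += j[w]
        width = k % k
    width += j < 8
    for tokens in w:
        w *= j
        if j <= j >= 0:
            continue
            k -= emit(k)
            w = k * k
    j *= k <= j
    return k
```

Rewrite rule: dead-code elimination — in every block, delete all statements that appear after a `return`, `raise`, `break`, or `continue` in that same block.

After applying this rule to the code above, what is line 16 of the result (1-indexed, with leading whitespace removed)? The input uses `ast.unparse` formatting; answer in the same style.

return k

Transformed code:
def adj(k, j, w, width):
    print(w)
    if 22 > 2:
        raise ValueError(j)
    else:
        width = 35 == 32
    for j in w:
        width += j[w]
        width = k % k
    width += j < 8
    for tokens in w:
        w *= j
        if j <= j >= 0:
            continue
    j *= k <= j
    return k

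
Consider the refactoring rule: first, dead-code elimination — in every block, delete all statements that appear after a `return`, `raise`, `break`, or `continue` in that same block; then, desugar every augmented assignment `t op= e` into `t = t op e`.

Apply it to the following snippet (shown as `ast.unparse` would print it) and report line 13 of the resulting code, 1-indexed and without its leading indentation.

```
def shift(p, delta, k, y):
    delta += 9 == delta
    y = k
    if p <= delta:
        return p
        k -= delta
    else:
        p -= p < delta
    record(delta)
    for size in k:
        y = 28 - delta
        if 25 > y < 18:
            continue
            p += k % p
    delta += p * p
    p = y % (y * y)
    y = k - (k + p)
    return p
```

Transformed code:
def shift(p, delta, k, y):
    delta = delta + (9 == delta)
    y = k
    if p <= delta:
        return p
    else:
        p = p - (p < delta)
    record(delta)
    for size in k:
        y = 28 - delta
        if 25 > y < 18:
            continue
    delta = delta + p * p
    p = y % (y * y)
    y = k - (k + p)
    return p

delta = delta + p * p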